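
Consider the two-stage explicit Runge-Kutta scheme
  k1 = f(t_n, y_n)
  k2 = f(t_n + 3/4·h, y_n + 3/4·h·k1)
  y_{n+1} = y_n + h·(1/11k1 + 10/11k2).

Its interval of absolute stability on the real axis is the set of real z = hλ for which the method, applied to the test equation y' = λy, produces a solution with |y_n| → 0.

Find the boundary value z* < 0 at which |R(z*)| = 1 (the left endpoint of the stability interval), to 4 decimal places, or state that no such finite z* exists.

left endpoint -1.4667.

Set f=λy, z=hλ:
  k1=λy_n ⇒ h·k1=z·y_n;  k2=λ(1+3/4z)y_n ⇒ h·k2=z(1+3/4z)y_n
  y_{n+1}/y_n = 1 + 1/11z + 10/11z(1+3/4z) = 1 + z + 15/22z²
  R(z) = 1 + z + 15/22z².

Boundary: |R(x)|=1, x<0.
x=-0.77: |R|=0.6342
R=1: x+15/22x²=0 ⇒ x=−22/15=-1.4667; min R=1−1/(4·15/22)=0.6333>−1
Confirm numerically:
  x=-1.426: |R|=0.96046 <1
  x=-1.196: |R|=0.77928 <1
  x=-1.027: |R|=0.69213 <1
  x=-1.898: |R|=1.55818 >1
  x=-1.780: |R|=1.38027 >1
So |R|<1 on (-1.4667, 0).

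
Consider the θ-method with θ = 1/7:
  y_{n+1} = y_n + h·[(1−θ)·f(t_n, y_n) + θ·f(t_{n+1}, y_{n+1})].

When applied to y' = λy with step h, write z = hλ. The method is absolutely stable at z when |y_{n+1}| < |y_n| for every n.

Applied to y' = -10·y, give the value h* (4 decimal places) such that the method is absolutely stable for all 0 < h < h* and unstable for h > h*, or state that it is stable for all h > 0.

Set f=λy, z=hλ:
  y_{n+1} = y_n + z·[6/7·y_n + 1/7·y_{n+1}] ⇒ (1 − 1/7z)y_{n+1} = (1 + 6/7z)y_n
  Hence R(z) = (1 + 6/7z)/(1 − 1/7z).

Find x<0 with |R(x)|<1.
x=-1.39: |R|=0.1597
R=−1: 1+6/7x = −1+1/7x ⇒ -5/7x=2 ⇒ x=2/(-5/7)=-2.8000
Confirm numerically:
  x=-2.688: |R|=0.94220 <1
  x=-1.975: |R|=0.54039 <1
  x=-1.912: |R|=0.50180 <1
  x=-1.652: |R|=0.33657 <1
  x=-3.114: |R|=1.15523 >1
  x=-3.069: |R|=1.13358 >1
Stable set (-2.8000, 0).

(-2.8000,0); λ=-10 ⇒ h* = (14/5)/10 = 0.2800.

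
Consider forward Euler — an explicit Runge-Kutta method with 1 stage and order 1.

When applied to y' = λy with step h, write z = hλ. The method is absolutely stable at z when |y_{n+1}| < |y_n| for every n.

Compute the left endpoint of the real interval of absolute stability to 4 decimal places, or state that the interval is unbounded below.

On y'=λy, z=hλ:
  order 1, 1-stage ⇒ R(z)=1+z
  (e.g. R(-1.22)=-0.22000, |R|=0.22000)

Need |R(x)|<1, x<0.
x=-1.22: |R|=0.2200
|R(-1.96)|=0.9600 |R(-1.13)|=0.1300 |R(-1.11)|=0.1100
Bisect:
  x_lo=-2.7135 |R|=1.7135  x_hi=-0.2644 |R|=0.7356
  mid=-1.48896 |R|=0.48896 →hi
  mid=-2.10125 |R|=1.10125 →lo
  mid=-1.79511 |R|=0.79511 →hi
  mid=-1.94818 |R|=0.94818 →hi
  mid=-2.02472 |R|=1.02472 →lo
  mid=-1.98645 |R|=0.98645 →hi
  mid=-2.00558 |R|=1.00558 →lo
  mid=-1.99601 |R|=0.99601 →hi
  ...
  [-2.00005,-1.99990] ⇒ x*=-2.0000
So |R|<1 on (-2.0000, 0).

left endpoint -2.0000.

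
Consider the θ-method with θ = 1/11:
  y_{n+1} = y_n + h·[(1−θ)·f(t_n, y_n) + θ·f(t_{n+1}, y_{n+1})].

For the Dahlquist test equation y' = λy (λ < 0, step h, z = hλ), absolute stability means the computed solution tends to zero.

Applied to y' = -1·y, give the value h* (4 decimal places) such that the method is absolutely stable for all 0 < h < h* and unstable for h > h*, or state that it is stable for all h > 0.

(-2.4444,0); λ=-1 ⇒ h* = (22/9)/1 = 2.4444.

Test eqn y'=λy, z=hλ:
  y_{n+1} = y_n + z·[10/11·y_n + 1/11·y_{n+1}] ⇒ (1 − 1/11z)y_{n+1} = (1 + 10/11z)y_n
  so R(z) = (1 + 10/11z)/(1 − 1/11z).

Need |R(x)|<1, x<0.
x=-0.42: |R|=0.5954
R=−1: 1+10/11x = −1+1/11x ⇒ -9/11x=2 ⇒ x=2/(-9/11)=-2.4444
Confirm numerically:
  x=-2.379: |R|=0.95598 <1
  x=-2.257: |R|=0.87275 <1
  x=-1.917: |R|=0.63250 <1
  x=-1.820: |R|=0.56162 <1
  x=-2.974: |R|=1.34106 >1
  x=-2.892: |R|=1.28995 >1
  x=-2.699: |R|=1.16724 >1
So |R|<1 on (-2.4444, 0).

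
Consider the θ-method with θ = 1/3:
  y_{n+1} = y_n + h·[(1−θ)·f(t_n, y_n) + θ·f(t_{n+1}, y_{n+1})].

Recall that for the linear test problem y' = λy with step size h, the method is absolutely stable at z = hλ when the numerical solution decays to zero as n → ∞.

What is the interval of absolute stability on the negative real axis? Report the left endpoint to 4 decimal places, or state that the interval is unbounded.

Test eqn y'=λy, z=hλ:
  y_{n+1} = y_n + z·[2/3·y_n + 1/3·y_{n+1}] ⇒ (1 − 1/3z)y_{n+1} = (1 + 2/3z)y_n
  Hence R(z) = (1 + 2/3z)/(1 − 1/3z).

Solve |R(x)|<1 on ℝ⁻.
x=-0.33: |R|=0.7027
R=−1: 1+2/3x = −1+1/3x ⇒ -1/3x=2 ⇒ x=2/(-1/3)=-6.0000
Confirm numerically:
  x=-4.914: |R|=0.86277 <1
  x=-3.964: |R|=0.70764 <1
  x=-3.095: |R|=0.52338 <1
  x=-6.494: |R|=1.05203 >1
  x=-6.488: |R|=1.05143 >1
So |R|<1 on (-6.0000, 0).

(-6.0000, 0).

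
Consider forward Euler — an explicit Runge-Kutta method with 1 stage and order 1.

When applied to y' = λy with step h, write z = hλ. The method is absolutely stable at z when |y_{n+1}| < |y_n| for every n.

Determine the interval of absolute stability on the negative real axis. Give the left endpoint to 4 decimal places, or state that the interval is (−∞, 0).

z∈(-2.0000,0).

With y'=λy (z=hλ):
  order 1, 1-stage ⇒ R(z)=1+z
  (e.g. R(-0.77)=0.23000, |R|=0.23000)

Solve |R(x)|<1 on ℝ⁻.
x=-0.77: |R|=0.2300
|R(-2.29)|=1.2900 |R(-0.85)|=0.1500 |R(-0.83)|=0.1700
Bisect:
  x_lo=-2.7225 |R|=1.7225  x_hi=-0.3259 |R|=0.6741
  mid=-1.52416 |R|=0.52416 →hi
  mid=-2.12332 |R|=1.12332 →lo
  mid=-1.82374 |R|=0.82374 →hi
  mid=-1.97353 |R|=0.97353 →hi
  mid=-2.04842 |R|=1.04842 →lo
  mid=-2.01098 |R|=1.01098 →lo
  mid=-1.99225 |R|=0.99225 →hi
  mid=-2.00161 |R|=1.00161 →lo
  ...
  [-2.00000,-1.99986] ⇒ x*=-2.0000
Stable set (-2.0000, 0).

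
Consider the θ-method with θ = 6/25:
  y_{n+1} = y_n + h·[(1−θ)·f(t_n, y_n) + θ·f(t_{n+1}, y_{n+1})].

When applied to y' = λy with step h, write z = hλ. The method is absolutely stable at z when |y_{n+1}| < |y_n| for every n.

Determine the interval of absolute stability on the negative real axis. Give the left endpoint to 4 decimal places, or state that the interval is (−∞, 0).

(-3.8462, 0).

With y'=λy (z=hλ):
  y_{n+1} = y_n + z·[19/25·y_n + 6/25·y_{n+1}] ⇒ (1 − 6/25z)y_{n+1} = (1 + 19/25z)y_n
  R(z) = (1 + 19/25z)/(1 − 6/25z).

Boundary: |R(x)|=1, x<0.
x=-1.71: |R|=0.2124
R=−1: 1+19/25x = −1+6/25x ⇒ -13/25x=2 ⇒ x=2/(-13/25)=-3.8462
Confirm numerically:
  x=-3.275: |R|=0.83371 <1
  x=-2.996: |R|=0.74283 <1
  x=-1.958: |R|=0.33205 <1
  x=-1.822: |R|=0.26767 <1
  x=-4.398: |R|=1.13960 >1
  x=-4.173: |R|=1.08492 >1
Stable set (-3.8462, 0).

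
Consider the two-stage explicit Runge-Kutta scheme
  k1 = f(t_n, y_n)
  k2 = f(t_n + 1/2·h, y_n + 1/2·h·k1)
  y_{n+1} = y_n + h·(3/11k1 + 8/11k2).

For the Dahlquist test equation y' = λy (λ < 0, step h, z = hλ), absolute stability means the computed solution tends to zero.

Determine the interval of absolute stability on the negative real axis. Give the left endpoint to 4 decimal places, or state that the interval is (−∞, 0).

(-2.7500, 0).

Set f=λy, z=hλ:
  k1=λy_n ⇒ h·k1=z·y_n;  k2=λ(1+1/2z)y_n ⇒ h·k2=z(1+1/2z)y_n
  y_{n+1}/y_n = 1 + 3/11z + 8/11z(1+1/2z) = 1 + z + 4/11z²
  Hence R(z) = 1 + z + 4/11z².

Find x<0 with |R(x)|<1.
x=-0.98: |R|=0.3692
R=1: x+4/11x²=0 ⇒ x=−11/4=-2.7500; min R=1−1/(4·4/11)=0.3125>−1
Confirm numerically:
  x=-2.701: |R|=0.95187 <1
  x=-2.325: |R|=0.64068 <1
  x=-1.940: |R|=0.42858 <1
  x=-1.318: |R|=0.31368 <1
  x=-3.122: |R|=1.42232 >1
  x=-2.974: |R|=1.24225 >1
Interval (-2.7500, 0).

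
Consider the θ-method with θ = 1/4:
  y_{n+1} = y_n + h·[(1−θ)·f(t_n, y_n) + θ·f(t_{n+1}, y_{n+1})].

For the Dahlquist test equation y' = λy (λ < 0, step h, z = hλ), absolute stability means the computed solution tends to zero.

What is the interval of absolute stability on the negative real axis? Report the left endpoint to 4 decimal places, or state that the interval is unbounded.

Test eqn y'=λy, z=hλ:
  y_{n+1} = y_n + z·[3/4·y_n + 1/4·y_{n+1}] ⇒ (1 − 1/4z)y_{n+1} = (1 + 3/4z)y_n
  Hence R(z) = (1 + 3/4z)/(1 − 1/4z).

Solve |R(x)|<1 on ℝ⁻.
x=-0.33: |R|=0.6952
R=−1: 1+3/4x = −1+1/4x ⇒ -1/2x=2 ⇒ x=2/(-1/2)=-4.0000
Confirm numerically:
  x=-3.963: |R|=0.99071 <1
  x=-3.643: |R|=0.90658 <1
  x=-2.491: |R|=0.53505 <1
  x=-4.455: |R|=1.10763 >1
  x=-4.278: |R|=1.06717 >1
  x=-4.153: |R|=1.03753 >1
So |R|<1 on (-4.0000, 0).

z∈(-4.0000,0).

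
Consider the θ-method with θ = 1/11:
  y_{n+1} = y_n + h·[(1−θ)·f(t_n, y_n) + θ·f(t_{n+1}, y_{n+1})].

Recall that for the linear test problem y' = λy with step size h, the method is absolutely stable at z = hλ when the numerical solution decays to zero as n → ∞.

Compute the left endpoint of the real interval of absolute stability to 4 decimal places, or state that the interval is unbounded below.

z* = -2.4444.

Set f=λy, z=hλ:
  y_{n+1} = y_n + z·[10/11·y_n + 1/11·y_{n+1}] ⇒ (1 − 1/11z)y_{n+1} = (1 + 10/11z)y_n
  ⇒ R(z) = (1 + 10/11z)/(1 − 1/11z).

Boundary: |R(x)|=1, x<0.
x=-0.6: |R|=0.4310
R=−1: 1+10/11x = −1+1/11x ⇒ -9/11x=2 ⇒ x=2/(-9/11)=-2.4444
Confirm numerically:
  x=-2.065: |R|=0.73861 <1
  x=-1.982: |R|=0.67940 <1
  x=-1.836: |R|=0.57339 <1
  x=-2.876: |R|=1.27991 >1
  x=-2.855: |R|=1.26669 >1
  x=-2.623: |R|=1.11796 >1
Stable set (-2.4444, 0).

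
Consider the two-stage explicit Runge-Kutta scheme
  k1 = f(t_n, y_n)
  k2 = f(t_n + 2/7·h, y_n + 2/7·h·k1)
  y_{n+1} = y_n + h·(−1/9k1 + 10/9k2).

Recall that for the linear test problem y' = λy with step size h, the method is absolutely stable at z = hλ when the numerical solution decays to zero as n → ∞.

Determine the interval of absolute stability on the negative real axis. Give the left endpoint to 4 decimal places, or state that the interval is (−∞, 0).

Test eqn y'=λy, z=hλ:
  k1=λy_n ⇒ h·k1=z·y_n;  k2=λ(1+2/7z)y_n ⇒ h·k2=z(1+2/7z)y_n
  y_{n+1}/y_n = 1 − 1/9z + 10/9z(1+2/7z) = 1 + z + 20/63z²
  so R(z) = 1 + z + 20/63z².

Boundary: |R(x)|=1, x<0.
x=-1.06: |R|=0.2967
R=1: x+20/63x²=0 ⇒ x=−63/20=-3.1500; min R=1−1/(4·20/63)=0.2125>−1
Confirm numerically:
  x=-2.862: |R|=0.73833 <1
  x=-1.867: |R|=0.23957 <1
  x=-1.865: |R|=0.23920 <1
  x=-1.514: |R|=0.21368 <1
  x=-3.237: |R|=1.08940 >1
  x=-3.212: |R|=1.06322 >1
  x=-3.180: |R|=1.03029 >1
Interval (-3.1500, 0).

(-3.1500, 0).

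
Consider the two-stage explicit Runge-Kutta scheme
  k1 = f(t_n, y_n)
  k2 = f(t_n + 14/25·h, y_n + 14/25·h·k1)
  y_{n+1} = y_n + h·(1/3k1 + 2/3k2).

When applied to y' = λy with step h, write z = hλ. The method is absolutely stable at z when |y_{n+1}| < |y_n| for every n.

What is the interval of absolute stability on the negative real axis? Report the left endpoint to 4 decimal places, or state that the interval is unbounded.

With y'=λy (z=hλ):
  k1=λy_n ⇒ h·k1=z·y_n;  k2=λ(1+14/25z)y_n ⇒ h·k2=z(1+14/25z)y_n
  y_{n+1}/y_n = 1 + 1/3z + 2/3z(1+14/25z) = 1 + z + 28/75z²
  ⇒ R(z) = 1 + z + 28/75z².

Need |R(x)|<1, x<0.
x=-1.19: |R|=0.3387
R=1: x+28/75x²=0 ⇒ x=−75/28=-2.6786; min R=1−1/(4·28/75)=0.3304>−1
Confirm numerically:
  x=-2.426: |R|=0.77124 <1
  x=-2.134: |R|=0.56614 <1
  x=-2.004: |R|=0.49531 <1
  x=-1.913: |R|=0.45324 <1
  x=-3.262: |R|=1.71051 >1
  x=-3.129: |R|=1.52617 >1
  x=-3.040: |R|=1.41020 >1
So |R|<1 on (-2.6786, 0).

z∈(-2.6786,0).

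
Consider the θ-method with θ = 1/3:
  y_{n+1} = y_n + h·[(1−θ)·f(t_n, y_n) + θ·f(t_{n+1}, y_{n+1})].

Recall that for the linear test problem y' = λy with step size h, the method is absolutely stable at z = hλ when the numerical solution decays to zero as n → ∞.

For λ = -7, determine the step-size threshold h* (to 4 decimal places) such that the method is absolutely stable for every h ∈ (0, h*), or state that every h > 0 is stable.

With y'=λy (z=hλ):
  y_{n+1} = y_n + z·[2/3·y_n + 1/3·y_{n+1}] ⇒ (1 − 1/3z)y_{n+1} = (1 + 2/3z)y_n
  so R(z) = (1 + 2/3z)/(1 − 1/3z).

Boundary: |R(x)|=1, x<0.
x=-0.51: |R|=0.5641
R=−1: 1+2/3x = −1+1/3x ⇒ -1/3x=2 ⇒ x=2/(-1/3)=-6.0000
Confirm numerically:
  x=-4.970: |R|=0.87077 <1
  x=-4.772: |R|=0.84200 <1
  x=-4.496: |R|=0.79936 <1
  x=-3.818: |R|=0.67996 <1
  x=-6.599: |R|=1.06240 >1
  x=-6.260: |R|=1.02808 >1
Interval (-6.0000, 0).

(-6.0000,0); λ=-7 ⇒ h* = (6)/7 = 0.8571.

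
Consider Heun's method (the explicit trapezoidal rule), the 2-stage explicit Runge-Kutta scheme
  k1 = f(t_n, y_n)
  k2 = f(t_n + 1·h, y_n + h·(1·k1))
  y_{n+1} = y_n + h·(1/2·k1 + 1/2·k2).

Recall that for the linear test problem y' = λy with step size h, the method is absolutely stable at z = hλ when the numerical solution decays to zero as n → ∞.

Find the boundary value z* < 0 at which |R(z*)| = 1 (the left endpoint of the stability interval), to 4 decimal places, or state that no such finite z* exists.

Set f=λy, z=hλ:
  order 2, 2-stage ⇒ R(z)=1+z+z^2/2
  (e.g. R(-0.75)=0.53125, |R|=0.53125)

Find x<0 with |R(x)|<1.
x=-0.75: |R|=0.5312
|R(-1.98)|=0.9802 |R(-1.41)|=0.5840 |R(-0.72)|=0.5392
Bisect:
  x_lo=-2.5020 |R|=1.6279  x_hi=-0.2251 |R|=0.8002
  mid=-1.36355 |R|=0.56608 →hi
  mid=-1.93275 |R|=0.93501 →hi
  mid=-2.21735 |R|=1.24097 →lo
  mid=-2.07505 |R|=1.07787 →lo
  mid=-2.00390 |R|=1.00391 →lo
  mid=-1.96832 |R|=0.96883 →hi
  mid=-1.98611 |R|=0.98621 →hi
  mid=-1.99501 |R|=0.99502 →hi
  ...
  [-2.00001,-1.99987] ⇒ x*=-2.0000
So |R|<1 on (-2.0000, 0).

left endpoint -2.0000.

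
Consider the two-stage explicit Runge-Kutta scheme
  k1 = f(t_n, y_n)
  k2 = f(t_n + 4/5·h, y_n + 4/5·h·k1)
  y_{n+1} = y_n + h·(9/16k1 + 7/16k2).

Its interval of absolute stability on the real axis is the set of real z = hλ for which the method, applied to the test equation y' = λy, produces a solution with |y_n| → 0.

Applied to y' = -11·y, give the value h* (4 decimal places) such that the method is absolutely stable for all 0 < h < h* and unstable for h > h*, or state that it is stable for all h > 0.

(-2.8571,0); λ=-11 ⇒ h* = (20/7)/11 = 0.2597.

Test eqn y'=λy, z=hλ:
  k1=λy_n ⇒ h·k1=z·y_n;  k2=λ(1+4/5z)y_n ⇒ h·k2=z(1+4/5z)y_n
  y_{n+1}/y_n = 1 + 9/16z + 7/16z(1+4/5z) = 1 + z + 7/20z²
  Hence R(z) = 1 + z + 7/20z².

Boundary: |R(x)|=1, x<0.
x=-1.71: |R|=0.3134
R=1: x+7/20x²=0 ⇒ x=−20/7=-2.8571; min R=1−1/(4·7/20)=0.2857>−1
Confirm numerically:
  x=-2.502: |R|=0.68900 <1
  x=-1.567: |R|=0.29242 <1
  x=-1.473: |R|=0.28641 <1
  x=-3.404: |R|=1.65153 >1
  x=-3.208: |R|=1.39394 >1
  x=-3.162: |R|=1.33739 >1
Interval (-2.8571, 0).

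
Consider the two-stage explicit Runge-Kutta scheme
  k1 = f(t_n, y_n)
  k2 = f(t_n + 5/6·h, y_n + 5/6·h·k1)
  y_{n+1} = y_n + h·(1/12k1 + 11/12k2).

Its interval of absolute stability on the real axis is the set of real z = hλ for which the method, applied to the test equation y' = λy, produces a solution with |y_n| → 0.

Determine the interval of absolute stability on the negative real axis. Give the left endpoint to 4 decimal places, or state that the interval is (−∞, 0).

(-1.3091, 0).

With y'=λy (z=hλ):
  k1=λy_n ⇒ h·k1=z·y_n;  k2=λ(1+5/6z)y_n ⇒ h·k2=z(1+5/6z)y_n
  y_{n+1}/y_n = 1 + 1/12z + 11/12z(1+5/6z) = 1 + z + 55/72z²
  R(z) = 1 + z + 55/72z².

Boundary: |R(x)|=1, x<0.
x=-0.84: |R|=0.6990
R=1: x+55/72x²=0 ⇒ x=−72/55=-1.3091; min R=1−1/(4·55/72)=0.6727>−1
Confirm numerically:
  x=-1.173: |R|=0.87806 <1
  x=-0.828: |R|=0.69571 <1
  x=-0.827: |R|=0.69545 <1
  x=-1.855: |R|=1.77356 >1
  x=-1.806: |R|=1.68553 >1
  x=-1.585: |R|=1.33406 >1
So |R|<1 on (-1.3091, 0).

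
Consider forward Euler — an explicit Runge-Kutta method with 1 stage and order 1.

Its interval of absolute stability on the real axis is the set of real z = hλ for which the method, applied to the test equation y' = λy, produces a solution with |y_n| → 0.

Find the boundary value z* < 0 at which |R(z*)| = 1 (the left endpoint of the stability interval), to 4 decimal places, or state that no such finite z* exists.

z* = -2.0000.

With y'=λy (z=hλ):
  order 1, 1-stage ⇒ R(z)=1+z
  (e.g. R(-0.9)=0.10000, |R|=0.10000)

Solve |R(x)|<1 on ℝ⁻.
x=-0.9: |R|=0.1000
|R(-2.39)|=1.3900 |R(-2.24)|=1.2400 |R(-2.22)|=1.2200
Bisect:
  x_lo=-2.3800 |R|=1.3800  x_hi=-0.2965 |R|=0.7035
  mid=-1.33825 |R|=0.33825 →hi
  mid=-1.85911 |R|=0.85911 →hi
  mid=-2.11954 |R|=1.11954 →lo
  mid=-1.98932 |R|=0.98932 →hi
  mid=-2.05443 |R|=1.05443 →lo
  mid=-2.02188 |R|=1.02188 →lo
  mid=-2.00560 |R|=1.00560 →lo
  mid=-1.99746 |R|=0.99746 →hi
  ...
  [-2.00000,-1.99988] ⇒ x*=-2.0000
So |R|<1 on (-2.0000, 0).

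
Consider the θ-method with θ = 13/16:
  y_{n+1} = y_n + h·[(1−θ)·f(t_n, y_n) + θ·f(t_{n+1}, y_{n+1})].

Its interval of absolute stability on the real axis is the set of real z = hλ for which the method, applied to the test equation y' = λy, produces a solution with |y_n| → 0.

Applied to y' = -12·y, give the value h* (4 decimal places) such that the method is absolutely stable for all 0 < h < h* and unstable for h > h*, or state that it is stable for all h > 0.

interval (−∞, 0). Any h>0 works for λ=-12.

Test eqn y'=λy, z=hλ:
  y_{n+1} = y_n + z·[3/16·y_n + 13/16·y_{n+1}] ⇒ (1 − 13/16z)y_{n+1} = (1 + 3/16z)y_n
  ⇒ R(z) = (1 + 3/16z)/(1 − 13/16z).

Find x<0 with |R(x)|<1.
x=-0.86: |R|=0.4937
x=-2: |R|=0.2381
x=-10: |R|=0.0959
x=-100: |R|=0.2158
θ=13/16≥1/2 ⇒ |1+3/16x|<|1−13/16x| ∀x<0 ⇒ interval (−∞,0).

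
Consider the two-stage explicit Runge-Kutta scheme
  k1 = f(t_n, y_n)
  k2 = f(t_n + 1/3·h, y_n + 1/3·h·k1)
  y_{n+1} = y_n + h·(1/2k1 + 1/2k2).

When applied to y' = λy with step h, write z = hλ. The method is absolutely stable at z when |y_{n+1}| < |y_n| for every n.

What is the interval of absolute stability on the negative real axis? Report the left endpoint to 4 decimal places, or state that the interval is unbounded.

On y'=λy, z=hλ:
  k1=λy_n ⇒ h·k1=z·y_n;  k2=λ(1+1/3z)y_n ⇒ h·k2=z(1+1/3z)y_n
  y_{n+1}/y_n = 1 + 1/2z + 1/2z(1+1/3z) = 1 + z + 1/6z²
  R(z) = 1 + z + 1/6z².

Find x<0 with |R(x)|<1.
x=-1.35: |R|=0.0463
R=1: x+1/6x²=0 ⇒ x=−6=-6.0000; min R=1−1/(4·1/6)=-0.5000>−1
Confirm numerically:
  x=-5.833: |R|=0.83765 <1
  x=-4.826: |R|=0.05571 <1
  x=-4.519: |R|=0.11544 <1
  x=-3.483: |R|=0.46112 <1
  x=-6.311: |R|=1.32712 >1
  x=-6.062: |R|=1.06264 >1
Stable set (-6.0000, 0).

z∈(-6.0000,0).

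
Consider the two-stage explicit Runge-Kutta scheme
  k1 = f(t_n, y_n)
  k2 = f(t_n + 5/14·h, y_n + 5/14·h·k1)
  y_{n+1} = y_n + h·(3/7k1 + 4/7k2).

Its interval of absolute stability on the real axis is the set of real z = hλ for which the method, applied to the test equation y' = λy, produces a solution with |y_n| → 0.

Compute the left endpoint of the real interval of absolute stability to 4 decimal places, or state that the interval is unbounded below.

Set f=λy, z=hλ:
  k1=λy_n ⇒ h·k1=z·y_n;  k2=λ(1+5/14z)y_n ⇒ h·k2=z(1+5/14z)y_n
  y_{n+1}/y_n = 1 + 3/7z + 4/7z(1+5/14z) = 1 + z + 10/49z²
  ⇒ R(z) = 1 + z + 10/49z².

Solve |R(x)|<1 on ℝ⁻.
x=-1.02: |R|=0.1923
R=1: x+10/49x²=0 ⇒ x=−49/10=-4.9000; min R=1−1/(4·10/49)=-0.2250>−1
Confirm numerically:
  x=-4.499: |R|=0.63182 <1
  x=-4.238: |R|=0.42744 <1
  x=-4.022: |R|=0.27932 <1
  x=-1.974: |R|=0.17876 <1
  x=-5.457: |R|=1.62032 >1
  x=-5.374: |R|=1.51985 >1
Stable set (-4.9000, 0).

z* = -4.9000.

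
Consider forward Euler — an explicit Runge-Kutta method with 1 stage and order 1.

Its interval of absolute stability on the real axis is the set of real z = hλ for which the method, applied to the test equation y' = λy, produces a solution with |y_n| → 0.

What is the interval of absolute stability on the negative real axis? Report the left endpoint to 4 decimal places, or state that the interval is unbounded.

Test eqn y'=λy, z=hλ:
  order 1, 1-stage ⇒ R(z)=1+z
  (e.g. R(-0.65)=0.35000, |R|=0.35000)

Solve |R(x)|<1 on ℝ⁻.
x=-0.65: |R|=0.3500
|R(-0.85)|=0.1500 |R(-0.77)|=0.2300 |R(-0.65)|=0.3500
Bisect:
  x_lo=-2.5405 |R|=1.5405  x_hi=-0.3452 |R|=0.6548
  mid=-1.44286 |R|=0.44286 →hi
  mid=-1.99168 |R|=0.99168 →hi
  mid=-2.26609 |R|=1.26609 →lo
  mid=-2.12889 |R|=1.12889 →lo
  mid=-2.06028 |R|=1.06028 →lo
  mid=-2.02598 |R|=1.02598 →lo
  mid=-2.00883 |R|=1.00883 →lo
  ...
  [-2.00012,-1.99999] ⇒ x*=-2.0000
Interval (-2.0000, 0).

(-2.0000, 0).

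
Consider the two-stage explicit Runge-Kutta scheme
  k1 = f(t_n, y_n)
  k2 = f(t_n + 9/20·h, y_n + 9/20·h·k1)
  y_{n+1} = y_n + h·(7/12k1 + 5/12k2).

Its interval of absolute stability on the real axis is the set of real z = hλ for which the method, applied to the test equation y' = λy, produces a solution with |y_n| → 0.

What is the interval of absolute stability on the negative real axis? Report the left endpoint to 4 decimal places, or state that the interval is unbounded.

(-5.3333, 0).

Set f=λy, z=hλ:
  k1=λy_n ⇒ h·k1=z·y_n;  k2=λ(1+9/20z)y_n ⇒ h·k2=z(1+9/20z)y_n
  y_{n+1}/y_n = 1 + 7/12z + 5/12z(1+9/20z) = 1 + z + 3/16z²
  so R(z) = 1 + z + 3/16z².

Solve |R(x)|<1 on ℝ⁻.
x=-1.31: |R|=0.0118
R=1: x+3/16x²=0 ⇒ x=−16/3=-5.3333; min R=1−1/(4·3/16)=-0.3333>−1
Confirm numerically:
  x=-5.167: |R|=0.83885 <1
  x=-5.044: |R|=0.72636 <1
  x=-4.185: |R|=0.09892 <1
  x=-3.145: |R|=0.29043 <1
  x=-5.790: |R|=1.49577 >1
  x=-5.772: |R|=1.47475 >1
Interval (-5.3333, 0).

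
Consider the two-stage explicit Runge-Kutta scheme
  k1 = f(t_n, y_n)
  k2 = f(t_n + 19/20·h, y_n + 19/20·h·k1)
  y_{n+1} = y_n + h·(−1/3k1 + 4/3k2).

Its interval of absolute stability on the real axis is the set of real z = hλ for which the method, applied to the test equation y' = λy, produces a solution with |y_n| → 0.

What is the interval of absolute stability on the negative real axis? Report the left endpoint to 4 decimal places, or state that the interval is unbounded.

z∈(-0.7895,0).

On y'=λy, z=hλ:
  k1=λy_n ⇒ h·k1=z·y_n;  k2=λ(1+19/20z)y_n ⇒ h·k2=z(1+19/20z)y_n
  y_{n+1}/y_n = 1 − 1/3z + 4/3z(1+19/20z) = 1 + z + 19/15z²
  R(z) = 1 + z + 19/15z².

Need |R(x)|<1, x<0.
x=-1.01: |R|=1.2821
R=1: x+19/15x²=0 ⇒ x=−15/19=-0.7895; min R=1−1/(4·19/15)=0.8026>−1
Confirm numerically:
  x=-0.750: |R|=0.96250 <1
  x=-0.653: |R|=0.88712 <1
  x=-0.463: |R|=0.80853 <1
  x=-0.350: |R|=0.80517 <1
  x=-1.249: |R|=1.72700 >1
  x=-1.079: |R|=1.39571 >1
  x=-0.828: |R|=1.04041 >1
Interval (-0.7895, 0).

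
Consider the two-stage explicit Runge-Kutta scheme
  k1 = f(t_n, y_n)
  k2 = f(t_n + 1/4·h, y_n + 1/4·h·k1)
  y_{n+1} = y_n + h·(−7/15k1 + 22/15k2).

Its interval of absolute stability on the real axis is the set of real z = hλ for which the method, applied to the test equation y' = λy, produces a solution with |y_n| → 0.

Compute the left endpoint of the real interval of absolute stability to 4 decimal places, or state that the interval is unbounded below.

With y'=λy (z=hλ):
  k1=λy_n ⇒ h·k1=z·y_n;  k2=λ(1+1/4z)y_n ⇒ h·k2=z(1+1/4z)y_n
  y_{n+1}/y_n = 1 − 7/15z + 22/15z(1+1/4z) = 1 + z + 11/30z²
  so R(z) = 1 + z + 11/30z².

Need |R(x)|<1, x<0.
x=-1.37: |R|=0.3182
R=1: x+11/30x²=0 ⇒ x=−30/11=-2.7273; min R=1−1/(4·11/30)=0.3182>−1
Confirm numerically:
  x=-2.662: |R|=0.93629 <1
  x=-2.150: |R|=0.54492 <1
  x=-1.660: |R|=0.35039 <1
  x=-1.094: |R|=0.34484 <1
  x=-3.327: |R|=1.73161 >1
  x=-3.316: |R|=1.71581 >1
  x=-3.046: |R|=1.35598 >1
Stable set (-2.7273, 0).

z* = -2.7273.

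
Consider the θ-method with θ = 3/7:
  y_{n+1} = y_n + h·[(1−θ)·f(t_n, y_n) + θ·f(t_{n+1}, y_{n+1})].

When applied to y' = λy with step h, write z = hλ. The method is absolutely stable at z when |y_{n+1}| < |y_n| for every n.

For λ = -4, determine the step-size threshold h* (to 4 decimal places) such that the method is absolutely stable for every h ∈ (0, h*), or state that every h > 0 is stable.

Test eqn y'=λy, z=hλ:
  y_{n+1} = y_n + z·[4/7·y_n + 3/7·y_{n+1}] ⇒ (1 − 3/7z)y_{n+1} = (1 + 4/7z)y_n
  R(z) = (1 + 4/7z)/(1 − 3/7z).

Solve |R(x)|<1 on ℝ⁻.
x=-0.44: |R|=0.6298
R=−1: 1+4/7x = −1+3/7x ⇒ -1/7x=2 ⇒ x=2/(-1/7)=-14.0000
Confirm numerically:
  x=-13.747: |R|=0.99476 <1
  x=-13.111: |R|=0.98081 <1
  x=-6.052: |R|=0.68405 <1
  x=-5.666: |R|=0.65272 <1
  x=-14.335: |R|=1.00670 >1
  x=-14.042: |R|=1.00085 >1
So |R|<1 on (-14.0000, 0).

(-14.0000,0); λ=-4 ⇒ h* = (14)/4 = 3.5000.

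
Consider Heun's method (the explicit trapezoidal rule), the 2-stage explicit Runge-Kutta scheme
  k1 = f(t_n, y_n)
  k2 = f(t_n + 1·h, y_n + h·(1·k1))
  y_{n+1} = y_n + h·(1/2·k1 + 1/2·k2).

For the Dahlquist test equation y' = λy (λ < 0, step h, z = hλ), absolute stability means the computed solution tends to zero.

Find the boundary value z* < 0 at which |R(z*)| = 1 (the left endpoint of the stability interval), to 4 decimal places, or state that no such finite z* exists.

z* = -2.0000.

With y'=λy (z=hλ):
  order 2, 2-stage ⇒ R(z)=1+z+z^2/2
  (e.g. R(-1.36)=0.56480, |R|=0.56480)

Solve |R(x)|<1 on ℝ⁻.
x=-1.36: |R|=0.5648
|R(-1.31)|=0.5481 |R(-0.99)|=0.5000
Bisect:
  x_lo=-2.7447 |R|=2.0219  x_hi=-0.3938 |R|=0.6838
  mid=-1.56921 |R|=0.66200 →hi
  mid=-2.15694 |R|=1.16925 →lo
  mid=-1.86307 |R|=0.87245 →hi
  mid=-2.01000 |R|=1.01005 →lo
  mid=-1.93654 |R|=0.93855 →hi
  mid=-1.97327 |R|=0.97363 →hi
  mid=-1.99164 |R|=0.99167 →hi
  mid=-2.00082 |R|=1.00082 →lo
  ...
  [-2.00010,-1.99996] ⇒ x*=-2.0000
Stable set (-2.0000, 0).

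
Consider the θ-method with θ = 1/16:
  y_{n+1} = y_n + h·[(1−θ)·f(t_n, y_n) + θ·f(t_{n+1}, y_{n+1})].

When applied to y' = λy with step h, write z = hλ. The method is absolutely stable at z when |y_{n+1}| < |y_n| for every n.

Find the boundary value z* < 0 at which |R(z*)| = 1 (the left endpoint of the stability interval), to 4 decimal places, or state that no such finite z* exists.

On y'=λy, z=hλ:
  y_{n+1} = y_n + z·[15/16·y_n + 1/16·y_{n+1}] ⇒ (1 − 1/16z)y_{n+1} = (1 + 15/16z)y_n
  so R(z) = (1 + 15/16z)/(1 − 1/16z).

Need |R(x)|<1, x<0.
x=-1: |R|=0.0588
R=−1: 1+15/16x = −1+1/16x ⇒ -7/8x=2 ⇒ x=2/(-7/8)=-2.2857
Confirm numerically:
  x=-2.257: |R|=0.97798 <1
  x=-1.480: |R|=0.35469 <1
  x=-1.312: |R|=0.21257 <1
  x=-2.673: |R|=1.29037 >1
  x=-2.431: |R|=1.11036 >1
So |R|<1 on (-2.2857, 0).

left endpoint -2.2857.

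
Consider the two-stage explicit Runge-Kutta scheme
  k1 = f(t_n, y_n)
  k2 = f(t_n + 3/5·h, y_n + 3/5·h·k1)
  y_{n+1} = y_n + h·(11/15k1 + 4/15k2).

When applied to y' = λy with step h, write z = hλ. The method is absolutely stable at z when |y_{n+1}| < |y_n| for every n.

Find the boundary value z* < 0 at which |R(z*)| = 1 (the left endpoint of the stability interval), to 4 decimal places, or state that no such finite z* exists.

With y'=λy (z=hλ):
  k1=λy_n ⇒ h·k1=z·y_n;  k2=λ(1+3/5z)y_n ⇒ h·k2=z(1+3/5z)y_n
  y_{n+1}/y_n = 1 + 11/15z + 4/15z(1+3/5z) = 1 + z + 4/25z²
  Hence R(z) = 1 + z + 4/25z².

Solve |R(x)|<1 on ℝ⁻.
x=-1.28: |R|=0.0179
R=1: x+4/25x²=0 ⇒ x=−25/4=-6.2500; min R=1−1/(4·4/25)=-0.5625>−1
Confirm numerically:
  x=-5.702: |R|=0.50005 <1
  x=-3.347: |R|=0.55461 <1
  x=-2.920: |R|=0.55578 <1
  x=-2.865: |R|=0.55168 <1
  x=-6.844: |R|=1.65045 >1
  x=-6.658: |R|=1.43463 >1
  x=-6.330: |R|=1.08102 >1
Interval (-6.2500, 0).

z* = -6.2500.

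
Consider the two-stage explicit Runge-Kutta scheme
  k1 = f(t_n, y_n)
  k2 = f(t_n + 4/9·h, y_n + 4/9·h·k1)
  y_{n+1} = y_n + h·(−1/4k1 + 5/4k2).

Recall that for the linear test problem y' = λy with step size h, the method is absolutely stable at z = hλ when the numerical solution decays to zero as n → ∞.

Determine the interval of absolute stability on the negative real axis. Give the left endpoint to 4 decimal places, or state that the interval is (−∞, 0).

With y'=λy (z=hλ):
  k1=λy_n ⇒ h·k1=z·y_n;  k2=λ(1+4/9z)y_n ⇒ h·k2=z(1+4/9z)y_n
  y_{n+1}/y_n = 1 − 1/4z + 5/4z(1+4/9z) = 1 + z + 5/9z²
  so R(z) = 1 + z + 5/9z².

Find x<0 with |R(x)|<1.
x=-1.7: |R|=0.9056
R=1: x+5/9x²=0 ⇒ x=−9/5=-1.8000; min R=1−1/(4·5/9)=0.5500>−1
Confirm numerically:
  x=-1.485: |R|=0.74013 <1
  x=-0.826: |R|=0.55304 <1
  x=-0.762: |R|=0.56058 <1
  x=-2.034: |R|=1.26442 >1
  x=-1.958: |R|=1.17187 >1
  x=-1.900: |R|=1.10556 >1
Stable set (-1.8000, 0).

z∈(-1.8000,0).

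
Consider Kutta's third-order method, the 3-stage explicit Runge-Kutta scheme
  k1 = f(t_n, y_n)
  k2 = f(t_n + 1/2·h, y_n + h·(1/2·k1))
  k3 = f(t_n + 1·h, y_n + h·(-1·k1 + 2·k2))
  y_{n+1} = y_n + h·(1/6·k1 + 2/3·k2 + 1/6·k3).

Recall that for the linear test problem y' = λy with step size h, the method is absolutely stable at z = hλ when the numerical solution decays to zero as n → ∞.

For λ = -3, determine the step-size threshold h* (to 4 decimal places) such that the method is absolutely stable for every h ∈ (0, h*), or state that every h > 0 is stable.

(-2.5127,0); λ=-3 ⇒ h* = 0.8376.

On y'=λy, z=hλ:
  order 3, 3-stage ⇒ R(z)=1+z+z^2/2+z^3/6
  (e.g. R(-1.42)=0.11099, |R|=0.11099)

Solve |R(x)|<1 on ℝ⁻.
x=-1.42: |R|=0.1110
|R(-2.63)|=1.2035 |R(-2.47)|=0.9311 |R(-2.33)|=0.7238
Bisect:
  x_lo=-3.3302 |R|=2.9404  x_hi=-0.2154 |R|=0.8061
  mid=-1.77280 |R|=0.12999 →hi
  mid=-2.55148 |R|=1.06484 →lo
  mid=-2.16214 |R|=0.50933 →hi
  mid=-2.35681 |R|=0.76138 →hi
  mid=-2.45415 |R|=0.90622 →hi
  mid=-2.50282 |R|=0.98375 →hi
  mid=-2.52715 |R|=1.02384 →lo
  ...
  [-2.51289,-2.51270] ⇒ x*=-2.5127
Interval (-2.5127, 0).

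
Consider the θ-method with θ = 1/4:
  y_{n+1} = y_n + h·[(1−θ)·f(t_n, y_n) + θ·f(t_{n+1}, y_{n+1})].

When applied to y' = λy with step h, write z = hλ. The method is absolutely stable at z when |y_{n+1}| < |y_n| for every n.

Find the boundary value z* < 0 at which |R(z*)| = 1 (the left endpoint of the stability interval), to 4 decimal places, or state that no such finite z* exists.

Test eqn y'=λy, z=hλ:
  y_{n+1} = y_n + z·[3/4·y_n + 1/4·y_{n+1}] ⇒ (1 − 1/4z)y_{n+1} = (1 + 3/4z)y_n
  ⇒ R(z) = (1 + 3/4z)/(1 − 1/4z).

Boundary: |R(x)|=1, x<0.
x=-1.05: |R|=0.1683
R=−1: 1+3/4x = −1+1/4x ⇒ -1/2x=2 ⇒ x=2/(-1/2)=-4.0000
Confirm numerically:
  x=-3.170: |R|=0.76848 <1
  x=-2.763: |R|=0.63419 <1
  x=-1.960: |R|=0.31544 <1
  x=-4.474: |R|=1.11187 >1
  x=-4.062: |R|=1.01538 >1
  x=-4.056: |R|=1.01390 >1
So |R|<1 on (-4.0000, 0).

z* = -4.0000.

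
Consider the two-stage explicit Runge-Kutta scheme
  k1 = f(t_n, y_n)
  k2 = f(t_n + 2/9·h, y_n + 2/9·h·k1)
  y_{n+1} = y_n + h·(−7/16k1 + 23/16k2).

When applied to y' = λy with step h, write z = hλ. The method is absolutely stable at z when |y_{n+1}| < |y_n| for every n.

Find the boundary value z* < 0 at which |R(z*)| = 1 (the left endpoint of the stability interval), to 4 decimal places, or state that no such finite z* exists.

left endpoint -3.1304.

Set f=λy, z=hλ:
  k1=λy_n ⇒ h·k1=z·y_n;  k2=λ(1+2/9z)y_n ⇒ h·k2=z(1+2/9z)y_n
  y_{n+1}/y_n = 1 − 7/16z + 23/16z(1+2/9z) = 1 + z + 23/72z²
  R(z) = 1 + z + 23/72z².

Need |R(x)|<1, x<0.
x=-0.88: |R|=0.3674
R=1: x+23/72x²=0 ⇒ x=−72/23=-3.1304; min R=1−1/(4·23/72)=0.2174>−1
Confirm numerically:
  x=-2.798: |R|=0.70287 <1
  x=-2.517: |R|=0.50677 <1
  x=-1.421: |R|=0.22404 <1
  x=-3.707: |R|=1.68276 >1
  x=-3.263: |R|=1.13818 >1
Interval (-3.1304, 0).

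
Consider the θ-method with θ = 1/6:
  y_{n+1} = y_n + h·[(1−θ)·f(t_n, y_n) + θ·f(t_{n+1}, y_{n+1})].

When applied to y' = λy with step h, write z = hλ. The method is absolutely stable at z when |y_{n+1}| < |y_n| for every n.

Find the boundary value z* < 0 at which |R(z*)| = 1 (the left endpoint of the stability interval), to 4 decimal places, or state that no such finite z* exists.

left endpoint -3.0000.

Test eqn y'=λy, z=hλ:
  y_{n+1} = y_n + z·[5/6·y_n + 1/6·y_{n+1}] ⇒ (1 − 1/6z)y_{n+1} = (1 + 5/6z)y_n
  ⇒ R(z) = (1 + 5/6z)/(1 − 1/6z).

Solve |R(x)|<1 on ℝ⁻.
x=-1.65: |R|=0.2941
R=−1: 1+5/6x = −1+1/6x ⇒ -2/3x=2 ⇒ x=2/(-2/3)=-3.0000
Confirm numerically:
  x=-2.445: |R|=0.73712 <1
  x=-2.383: |R|=0.70559 <1
  x=-1.231: |R|=0.02144 <1
  x=-1.226: |R|=0.01799 <1
  x=-3.196: |R|=1.08525 >1
  x=-3.081: |R|=1.03568 >1
Stable set (-3.0000, 0).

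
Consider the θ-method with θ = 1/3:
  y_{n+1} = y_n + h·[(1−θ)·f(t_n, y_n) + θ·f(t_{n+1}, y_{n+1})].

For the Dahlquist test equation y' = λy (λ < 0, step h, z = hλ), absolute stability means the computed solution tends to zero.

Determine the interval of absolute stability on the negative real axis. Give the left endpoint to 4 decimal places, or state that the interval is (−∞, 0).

Test eqn y'=λy, z=hλ:
  y_{n+1} = y_n + z·[2/3·y_n + 1/3·y_{n+1}] ⇒ (1 − 1/3z)y_{n+1} = (1 + 2/3z)y_n
  R(z) = (1 + 2/3z)/(1 − 1/3z).

Solve |R(x)|<1 on ℝ⁻.
x=-1.66: |R|=0.0687
R=−1: 1+2/3x = −1+1/3x ⇒ -1/3x=2 ⇒ x=2/(-1/3)=-6.0000
Confirm numerically:
  x=-5.617: |R|=0.95555 <1
  x=-5.421: |R|=0.93124 <1
  x=-2.885: |R|=0.47069 <1
  x=-6.537: |R|=1.05631 >1
  x=-6.030: |R|=1.00332 >1
Interval (-6.0000, 0).

(-6.0000, 0).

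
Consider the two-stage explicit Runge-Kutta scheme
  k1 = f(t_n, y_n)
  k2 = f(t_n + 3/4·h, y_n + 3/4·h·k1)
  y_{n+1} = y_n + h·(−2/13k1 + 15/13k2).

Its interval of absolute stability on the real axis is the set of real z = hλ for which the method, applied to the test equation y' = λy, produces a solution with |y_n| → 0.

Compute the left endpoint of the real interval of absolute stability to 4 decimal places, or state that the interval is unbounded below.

With y'=λy (z=hλ):
  k1=λy_n ⇒ h·k1=z·y_n;  k2=λ(1+3/4z)y_n ⇒ h·k2=z(1+3/4z)y_n
  y_{n+1}/y_n = 1 − 2/13z + 15/13z(1+3/4z) = 1 + z + 45/52z²
  so R(z) = 1 + z + 45/52z².

Solve |R(x)|<1 on ℝ⁻.
x=-0.37: |R|=0.7485
R=1: x+45/52x²=0 ⇒ x=−52/45=-1.1556; min R=1−1/(4·45/52)=0.7111>−1
Confirm numerically:
  x=-0.876: |R|=0.78808 <1
  x=-0.824: |R|=0.76358 <1
  x=-0.807: |R|=0.75658 <1
  x=-1.638: |R|=1.68386 >1
  x=-1.372: |R|=1.25699 >1
Interval (-1.1556, 0).

z* = -1.1556.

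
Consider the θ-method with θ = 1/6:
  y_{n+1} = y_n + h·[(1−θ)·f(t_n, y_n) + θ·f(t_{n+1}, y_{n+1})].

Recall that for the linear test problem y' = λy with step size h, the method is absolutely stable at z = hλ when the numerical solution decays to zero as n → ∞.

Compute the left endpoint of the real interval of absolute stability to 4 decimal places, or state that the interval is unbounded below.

Test eqn y'=λy, z=hλ:
  y_{n+1} = y_n + z·[5/6·y_n + 1/6·y_{n+1}] ⇒ (1 − 1/6z)y_{n+1} = (1 + 5/6z)y_n
  ⇒ R(z) = (1 + 5/6z)/(1 − 1/6z).

Boundary: |R(x)|=1, x<0.
x=-1.71: |R|=0.3307
R=−1: 1+5/6x = −1+1/6x ⇒ -2/3x=2 ⇒ x=2/(-2/3)=-3.0000
Confirm numerically:
  x=-2.677: |R|=0.85110 <1
  x=-2.343: |R|=0.68501 <1
  x=-2.280: |R|=0.65217 <1
  x=-3.309: |R|=1.13277 >1
  x=-3.209: |R|=1.09078 >1
  x=-3.088: |R|=1.03873 >1
So |R|<1 on (-3.0000, 0).

z* = -3.0000.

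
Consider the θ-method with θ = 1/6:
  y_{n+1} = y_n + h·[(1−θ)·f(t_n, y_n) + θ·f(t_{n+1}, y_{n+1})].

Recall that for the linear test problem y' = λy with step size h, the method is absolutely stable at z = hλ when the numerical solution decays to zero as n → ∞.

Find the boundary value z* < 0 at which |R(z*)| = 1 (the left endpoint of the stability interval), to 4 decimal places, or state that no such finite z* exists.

With y'=λy (z=hλ):
  y_{n+1} = y_n + z·[5/6·y_n + 1/6·y_{n+1}] ⇒ (1 − 1/6z)y_{n+1} = (1 + 5/6z)y_n
  so R(z) = (1 + 5/6z)/(1 − 1/6z).

Find x<0 with |R(x)|<1.
x=-1.02: |R|=0.1282
R=−1: 1+5/6x = −1+1/6x ⇒ -2/3x=2 ⇒ x=2/(-2/3)=-3.0000
Confirm numerically:
  x=-2.431: |R|=0.73004 <1
  x=-2.393: |R|=0.71071 <1
  x=-2.314: |R|=0.66995 <1
  x=-2.293: |R|=0.65899 <1
  x=-3.320: |R|=1.13734 >1
  x=-3.025: |R|=1.01108 >1
Interval (-3.0000, 0).

left endpoint -3.0000.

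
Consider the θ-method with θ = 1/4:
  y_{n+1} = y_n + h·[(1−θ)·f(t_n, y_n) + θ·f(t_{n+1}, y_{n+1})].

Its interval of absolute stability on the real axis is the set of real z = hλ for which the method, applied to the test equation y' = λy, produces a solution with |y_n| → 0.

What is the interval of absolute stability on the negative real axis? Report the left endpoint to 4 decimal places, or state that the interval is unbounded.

z∈(-4.0000,0).

Test eqn y'=λy, z=hλ:
  y_{n+1} = y_n + z·[3/4·y_n + 1/4·y_{n+1}] ⇒ (1 − 1/4z)y_{n+1} = (1 + 3/4z)y_n
  R(z) = (1 + 3/4z)/(1 − 1/4z).

Solve |R(x)|<1 on ℝ⁻.
x=-1.38: |R|=0.0260
R=−1: 1+3/4x = −1+1/4x ⇒ -1/2x=2 ⇒ x=2/(-1/2)=-4.0000
Confirm numerically:
  x=-3.536: |R|=0.87686 <1
  x=-3.120: |R|=0.75281 <1
  x=-1.657: |R|=0.17165 <1
  x=-4.430: |R|=1.10202 >1
  x=-4.192: |R|=1.04688 >1
  x=-4.072: |R|=1.01784 >1
Interval (-4.0000, 0).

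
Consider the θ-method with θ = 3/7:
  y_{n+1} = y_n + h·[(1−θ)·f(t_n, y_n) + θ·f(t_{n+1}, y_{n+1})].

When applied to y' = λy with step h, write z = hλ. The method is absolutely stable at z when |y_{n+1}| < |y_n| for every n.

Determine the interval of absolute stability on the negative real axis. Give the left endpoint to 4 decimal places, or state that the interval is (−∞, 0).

Test eqn y'=λy, z=hλ:
  y_{n+1} = y_n + z·[4/7·y_n + 3/7·y_{n+1}] ⇒ (1 − 3/7z)y_{n+1} = (1 + 4/7z)y_n
  so R(z) = (1 + 4/7z)/(1 − 3/7z).

Boundary: |R(x)|=1, x<0.
x=-0.54: |R|=0.5615
R=−1: 1+4/7x = −1+3/7x ⇒ -1/7x=2 ⇒ x=2/(-1/7)=-14.0000
Confirm numerically:
  x=-9.255: |R|=0.86351 <1
  x=-9.051: |R|=0.85509 <1
  x=-8.799: |R|=0.84427 <1
  x=-7.377: |R|=0.77265 <1
  x=-14.566: |R|=1.01116 >1
  x=-14.538: |R|=1.01063 >1
Interval (-14.0000, 0).

(-14.0000, 0).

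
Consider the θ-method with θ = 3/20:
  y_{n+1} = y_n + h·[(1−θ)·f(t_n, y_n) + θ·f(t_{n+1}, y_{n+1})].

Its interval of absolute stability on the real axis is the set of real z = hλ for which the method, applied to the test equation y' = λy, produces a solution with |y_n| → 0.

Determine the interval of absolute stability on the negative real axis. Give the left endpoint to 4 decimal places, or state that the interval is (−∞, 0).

z∈(-2.8571,0).

On y'=λy, z=hλ:
  y_{n+1} = y_n + z·[17/20·y_n + 3/20·y_{n+1}] ⇒ (1 − 3/20z)y_{n+1} = (1 + 17/20z)y_n
  ⇒ R(z) = (1 + 17/20z)/(1 − 3/20z).

Find x<0 with |R(x)|<1.
x=-1.43: |R|=0.1774
R=−1: 1+17/20x = −1+3/20x ⇒ -7/10x=2 ⇒ x=2/(-7/10)=-2.8571
Confirm numerically:
  x=-2.511: |R|=0.82399 <1
  x=-2.304: |R|=0.71225 <1
  x=-2.002: |R|=0.53964 <1
  x=-1.917: |R|=0.48887 <1
  x=-3.329: |R|=1.22030 >1
  x=-3.174: |R|=1.15026 >1
Stable set (-2.8571, 0).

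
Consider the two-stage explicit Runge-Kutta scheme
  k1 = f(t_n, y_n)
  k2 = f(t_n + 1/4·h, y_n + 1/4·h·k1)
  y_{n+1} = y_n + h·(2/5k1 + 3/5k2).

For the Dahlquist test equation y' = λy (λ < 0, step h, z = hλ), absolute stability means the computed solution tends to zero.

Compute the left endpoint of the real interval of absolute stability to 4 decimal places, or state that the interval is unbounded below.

left endpoint -6.6667.

With y'=λy (z=hλ):
  k1=λy_n ⇒ h·k1=z·y_n;  k2=λ(1+1/4z)y_n ⇒ h·k2=z(1+1/4z)y_n
  y_{n+1}/y_n = 1 + 2/5z + 3/5z(1+1/4z) = 1 + z + 3/20z²
  Hence R(z) = 1 + z + 3/20z².

Boundary: |R(x)|=1, x<0.
x=-1.5: |R|=0.1625
R=1: x+3/20x²=0 ⇒ x=−20/3=-6.6667; min R=1−1/(4·3/20)=-0.6667>−1
Confirm numerically:
  x=-5.148: |R|=0.17271 <1
  x=-4.599: |R|=0.42638 <1
  x=-4.016: |R|=0.59676 <1
  x=-3.788: |R|=0.63566 <1
  x=-7.216: |R|=1.59460 >1
  x=-6.783: |R|=1.11836 >1
  x=-6.738: |R|=1.07210 >1
Stable set (-6.6667, 0).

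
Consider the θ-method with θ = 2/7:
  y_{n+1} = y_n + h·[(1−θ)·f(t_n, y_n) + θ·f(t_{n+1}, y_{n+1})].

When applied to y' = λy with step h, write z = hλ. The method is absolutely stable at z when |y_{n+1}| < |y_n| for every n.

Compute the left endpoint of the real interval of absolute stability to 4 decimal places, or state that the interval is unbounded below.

With y'=λy (z=hλ):
  y_{n+1} = y_n + z·[5/7·y_n + 2/7·y_{n+1}] ⇒ (1 − 2/7z)y_{n+1} = (1 + 5/7z)y_n
  R(z) = (1 + 5/7z)/(1 − 2/7z).

Boundary: |R(x)|=1, x<0.
x=-1.28: |R|=0.0628
R=−1: 1+5/7x = −1+2/7x ⇒ -3/7x=2 ⇒ x=2/(-3/7)=-4.6667
Confirm numerically:
  x=-4.227: |R|=0.91465 <1
  x=-3.465: |R|=0.74121 <1
  x=-2.702: |R|=0.52483 <1
  x=-2.696: |R|=0.52292 <1
  x=-5.084: |R|=1.07293 >1
  x=-4.941: |R|=1.04875 >1
Stable set (-4.6667, 0).

z* = -4.6667.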